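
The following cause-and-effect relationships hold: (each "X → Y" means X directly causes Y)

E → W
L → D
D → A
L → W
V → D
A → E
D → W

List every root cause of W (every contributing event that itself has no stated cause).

L, V

Tracing upstream from W: W ← L.
A separate upstream branch: W ← D ← V.
Each of those chain origins has no stated cause.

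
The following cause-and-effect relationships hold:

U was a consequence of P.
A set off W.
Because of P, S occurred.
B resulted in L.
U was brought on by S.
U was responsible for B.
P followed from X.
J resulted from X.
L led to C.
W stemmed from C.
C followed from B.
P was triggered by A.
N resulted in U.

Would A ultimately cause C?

Yes

There is a causal chain: A → P → U → B → C.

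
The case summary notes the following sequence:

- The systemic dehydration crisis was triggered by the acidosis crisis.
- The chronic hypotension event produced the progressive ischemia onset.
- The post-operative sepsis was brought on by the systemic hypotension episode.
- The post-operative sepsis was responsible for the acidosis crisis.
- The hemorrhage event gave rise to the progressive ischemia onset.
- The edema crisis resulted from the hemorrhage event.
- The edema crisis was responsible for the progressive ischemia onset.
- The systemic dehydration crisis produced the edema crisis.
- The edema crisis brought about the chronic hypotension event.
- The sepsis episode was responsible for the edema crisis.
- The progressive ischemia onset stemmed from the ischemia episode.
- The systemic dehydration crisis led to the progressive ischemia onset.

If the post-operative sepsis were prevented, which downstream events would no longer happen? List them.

Downstream of the post-operative sepsis: the acidosis crisis, the systemic dehydration crisis, the edema crisis, the chronic hypotension event, the progressive ischemia onset.
Of those, still caused via another path: the edema crisis, the chronic hypotension event, the progressive ischemia onset.
The remainder have no surviving cause.

the acidosis crisis, the systemic dehydration crisis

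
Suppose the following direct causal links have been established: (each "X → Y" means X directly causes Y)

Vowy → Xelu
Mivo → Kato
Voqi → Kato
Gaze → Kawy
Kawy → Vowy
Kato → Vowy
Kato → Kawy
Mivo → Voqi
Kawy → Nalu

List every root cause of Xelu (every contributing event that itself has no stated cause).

Gaze, Mivo

Tracing upstream from Xelu: Xelu ← Vowy ← Kato ← Mivo.
A separate upstream branch: Xelu ← Vowy ← Kawy ← Gaze.
Each of those chain origins has no stated cause.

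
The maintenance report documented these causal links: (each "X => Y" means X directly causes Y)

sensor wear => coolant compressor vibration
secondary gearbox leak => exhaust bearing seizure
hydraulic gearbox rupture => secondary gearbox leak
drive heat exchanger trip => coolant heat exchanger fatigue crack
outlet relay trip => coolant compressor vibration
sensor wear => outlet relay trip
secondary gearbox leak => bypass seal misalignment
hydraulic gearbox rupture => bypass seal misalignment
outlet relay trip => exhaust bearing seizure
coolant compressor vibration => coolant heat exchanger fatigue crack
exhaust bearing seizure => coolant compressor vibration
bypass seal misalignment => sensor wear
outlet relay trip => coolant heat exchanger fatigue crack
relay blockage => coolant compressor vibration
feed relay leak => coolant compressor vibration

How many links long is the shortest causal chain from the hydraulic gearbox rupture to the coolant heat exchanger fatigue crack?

4

Shortest chain: the hydraulic gearbox rupture → the secondary gearbox leak → the exhaust bearing seizure → the coolant compressor vibration → the coolant heat exchanger fatigue crack.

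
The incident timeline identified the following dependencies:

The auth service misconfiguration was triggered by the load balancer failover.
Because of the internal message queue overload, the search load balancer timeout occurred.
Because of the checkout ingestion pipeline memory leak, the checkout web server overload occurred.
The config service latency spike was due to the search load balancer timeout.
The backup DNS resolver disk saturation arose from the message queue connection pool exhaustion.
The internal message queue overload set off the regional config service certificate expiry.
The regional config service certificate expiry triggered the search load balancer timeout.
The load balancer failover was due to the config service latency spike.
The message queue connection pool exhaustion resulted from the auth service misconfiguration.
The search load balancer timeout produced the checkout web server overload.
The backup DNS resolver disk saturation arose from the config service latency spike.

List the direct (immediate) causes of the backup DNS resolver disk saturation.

the config service latency spike, the message queue connection pool exhaustion

Upstream contributors include the internal message queue overload, the regional config service certificate expiry, the search load balancer timeout, the load balancer failover, the auth service misconfiguration, but only the config service latency spike, the message queue connection pool exhaustion feed directly into the backup DNS resolver disk saturation.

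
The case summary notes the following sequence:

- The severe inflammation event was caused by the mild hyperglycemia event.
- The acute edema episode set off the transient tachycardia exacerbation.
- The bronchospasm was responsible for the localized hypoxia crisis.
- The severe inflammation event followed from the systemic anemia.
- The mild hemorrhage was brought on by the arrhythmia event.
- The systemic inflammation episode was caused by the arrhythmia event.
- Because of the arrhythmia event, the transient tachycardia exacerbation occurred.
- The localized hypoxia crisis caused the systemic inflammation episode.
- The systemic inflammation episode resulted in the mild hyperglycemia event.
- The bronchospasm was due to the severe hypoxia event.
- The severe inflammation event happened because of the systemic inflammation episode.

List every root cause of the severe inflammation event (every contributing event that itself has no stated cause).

the arrhythmia event, the severe hypoxia event, the systemic anemia

Tracing upstream from the severe inflammation event: the severe inflammation event ← the systemic inflammation episode ← the localized hypoxia crisis ← the bronchospasm ← the severe hypoxia event.
A separate upstream branch: the severe inflammation event ← the systemic inflammation episode ← the arrhythmia event.
A separate upstream branch: the severe inflammation event ← the systemic anemia.
Each of those chain origins has no stated cause.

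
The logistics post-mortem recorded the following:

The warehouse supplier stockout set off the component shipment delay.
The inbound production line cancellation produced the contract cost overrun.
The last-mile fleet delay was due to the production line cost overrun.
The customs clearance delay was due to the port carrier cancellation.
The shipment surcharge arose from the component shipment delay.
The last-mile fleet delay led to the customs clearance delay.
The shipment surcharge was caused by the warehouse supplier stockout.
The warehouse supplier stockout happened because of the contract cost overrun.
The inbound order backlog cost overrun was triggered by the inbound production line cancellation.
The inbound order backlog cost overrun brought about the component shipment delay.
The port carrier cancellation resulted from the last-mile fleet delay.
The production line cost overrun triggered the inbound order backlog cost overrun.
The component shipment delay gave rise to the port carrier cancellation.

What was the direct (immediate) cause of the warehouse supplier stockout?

the contract cost overrun

Upstream contributors include the inbound production line cancellation, but only the contract cost overrun feeds directly into the warehouse supplier stockout.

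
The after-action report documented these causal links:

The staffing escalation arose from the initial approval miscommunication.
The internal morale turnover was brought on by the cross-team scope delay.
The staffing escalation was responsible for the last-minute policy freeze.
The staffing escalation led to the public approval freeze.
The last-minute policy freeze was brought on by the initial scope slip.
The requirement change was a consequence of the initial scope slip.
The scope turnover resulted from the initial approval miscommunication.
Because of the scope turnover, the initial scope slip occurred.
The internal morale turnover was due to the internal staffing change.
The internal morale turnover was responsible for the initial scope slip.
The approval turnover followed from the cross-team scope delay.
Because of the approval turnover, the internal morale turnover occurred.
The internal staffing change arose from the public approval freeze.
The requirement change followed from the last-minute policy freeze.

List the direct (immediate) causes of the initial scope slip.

the internal morale turnover, the scope turnover

Upstream contributors include the initial approval miscommunication, the staffing escalation, the cross-team scope delay, the approval turnover, the public approval freeze, the internal staffing change, but only the internal morale turnover, the scope turnover feed directly into the initial scope slip.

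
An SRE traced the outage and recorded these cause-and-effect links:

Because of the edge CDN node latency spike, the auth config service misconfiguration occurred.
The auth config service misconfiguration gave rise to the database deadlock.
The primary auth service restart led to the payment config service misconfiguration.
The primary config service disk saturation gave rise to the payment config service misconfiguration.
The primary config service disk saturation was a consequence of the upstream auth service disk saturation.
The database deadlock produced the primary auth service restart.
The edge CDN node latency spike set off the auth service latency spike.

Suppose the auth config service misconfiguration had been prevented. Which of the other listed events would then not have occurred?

Downstream of the auth config service misconfiguration: the database deadlock, the primary auth service restart, the payment config service misconfiguration.
Of those, still caused via another path: the payment config service misconfiguration.
The remainder have no surviving cause.

the database deadlock, the primary auth service restart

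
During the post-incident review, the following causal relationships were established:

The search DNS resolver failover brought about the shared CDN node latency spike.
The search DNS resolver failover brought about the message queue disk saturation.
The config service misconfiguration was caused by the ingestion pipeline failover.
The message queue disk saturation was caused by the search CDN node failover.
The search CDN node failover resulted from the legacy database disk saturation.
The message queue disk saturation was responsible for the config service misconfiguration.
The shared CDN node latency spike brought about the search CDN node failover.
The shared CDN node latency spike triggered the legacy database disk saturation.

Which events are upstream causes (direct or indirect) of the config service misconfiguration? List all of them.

the ingestion pipeline failover, the legacy database disk saturation, the message queue disk saturation, the search CDN node failover, the search DNS resolver failover, the shared CDN node latency spike

Immediate causes of the config service misconfiguration: the ingestion pipeline failover, the message queue disk saturation.
Further upstream: the search DNS resolver failover, the shared CDN node latency spike, the legacy database disk saturation, the search CDN node failover.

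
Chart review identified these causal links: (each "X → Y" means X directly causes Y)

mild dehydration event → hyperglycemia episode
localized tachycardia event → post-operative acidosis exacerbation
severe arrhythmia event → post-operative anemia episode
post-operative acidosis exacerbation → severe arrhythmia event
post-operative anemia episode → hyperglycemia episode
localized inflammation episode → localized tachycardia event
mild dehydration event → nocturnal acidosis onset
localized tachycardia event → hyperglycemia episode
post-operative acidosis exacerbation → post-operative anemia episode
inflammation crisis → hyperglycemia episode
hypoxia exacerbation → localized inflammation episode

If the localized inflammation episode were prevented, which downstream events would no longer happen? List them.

Downstream of the localized inflammation episode: the localized tachycardia event, the post-operative acidosis exacerbation, the severe arrhythmia event, the post-operative anemia episode, the hyperglycemia episode.
Of those, still caused via another path: the hyperglycemia episode.
The remainder have no surviving cause.

the localized tachycardia event, the post-operative acidosis exacerbation, the post-operative anemia episode, the severe arrhythmia event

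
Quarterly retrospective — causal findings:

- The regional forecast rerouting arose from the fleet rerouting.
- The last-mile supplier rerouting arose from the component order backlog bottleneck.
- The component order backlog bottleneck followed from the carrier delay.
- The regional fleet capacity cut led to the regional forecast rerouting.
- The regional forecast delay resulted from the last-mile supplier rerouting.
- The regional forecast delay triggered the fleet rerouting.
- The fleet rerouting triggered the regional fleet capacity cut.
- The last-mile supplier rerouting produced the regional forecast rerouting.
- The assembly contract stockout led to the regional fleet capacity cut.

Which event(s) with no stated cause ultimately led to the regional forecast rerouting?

the assembly contract stockout, the carrier delay

Tracing upstream from the regional forecast rerouting: the regional forecast rerouting ← the last-mile supplier rerouting ← the component order backlog bottleneck ← the carrier delay.
A separate upstream branch: the regional forecast rerouting ← the regional fleet capacity cut ← the assembly contract stockout.
Each of those chain origins has no stated cause.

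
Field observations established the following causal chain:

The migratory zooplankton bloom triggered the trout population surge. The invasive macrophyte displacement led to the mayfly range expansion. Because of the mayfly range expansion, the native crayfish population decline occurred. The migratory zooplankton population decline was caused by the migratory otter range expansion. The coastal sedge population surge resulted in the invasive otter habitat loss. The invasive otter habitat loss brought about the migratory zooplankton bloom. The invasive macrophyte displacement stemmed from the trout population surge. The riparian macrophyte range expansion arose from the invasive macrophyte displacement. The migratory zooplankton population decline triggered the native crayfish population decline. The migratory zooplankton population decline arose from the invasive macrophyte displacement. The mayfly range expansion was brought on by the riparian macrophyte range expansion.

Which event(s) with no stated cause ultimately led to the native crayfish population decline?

the coastal sedge population surge, the migratory otter range expansion

Tracing upstream from the native crayfish population decline: the native crayfish population decline ← the migratory zooplankton population decline ← the invasive macrophyte displacement ← the trout population surge ← the migratory zooplankton bloom ← the invasive otter habitat loss ← the coastal sedge population surge.
A separate upstream branch: the native crayfish population decline ← the migratory zooplankton population decline ← the migratory otter range expansion.
Each of those chain origins has no stated cause.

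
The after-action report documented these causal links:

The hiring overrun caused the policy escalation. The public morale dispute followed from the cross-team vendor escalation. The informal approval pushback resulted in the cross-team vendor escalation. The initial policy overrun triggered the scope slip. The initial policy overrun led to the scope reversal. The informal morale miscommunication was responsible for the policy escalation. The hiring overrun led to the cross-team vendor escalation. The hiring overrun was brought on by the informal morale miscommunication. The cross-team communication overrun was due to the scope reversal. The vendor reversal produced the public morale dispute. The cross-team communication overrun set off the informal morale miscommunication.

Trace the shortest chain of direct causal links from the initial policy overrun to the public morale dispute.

the initial policy overrun → the scope reversal → the cross-team communication overrun → the informal morale miscommunication → the hiring overrun → the cross-team vendor escalation → the public morale dispute

the initial policy overrun → the scope reversal
the scope reversal → the cross-team communication overrun
the cross-team communication overrun → the informal morale miscommunication
the informal morale miscommunication → the hiring overrun
the hiring overrun → the cross-team vendor escalation
the cross-team vendor escalation → the public morale dispute
Length: 6 steps.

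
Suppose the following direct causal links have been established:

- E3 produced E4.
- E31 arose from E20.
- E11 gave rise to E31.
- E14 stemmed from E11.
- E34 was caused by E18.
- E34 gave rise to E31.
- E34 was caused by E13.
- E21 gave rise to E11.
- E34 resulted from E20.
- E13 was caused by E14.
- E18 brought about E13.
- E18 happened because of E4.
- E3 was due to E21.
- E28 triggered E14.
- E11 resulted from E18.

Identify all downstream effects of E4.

Direct effects: E18.
2 steps out: E11, E13, E34.
3 steps out: E14, E31.
Not reachable from it: E21, E28, E3, E20.

E11, E13, E14, E18, E31, E34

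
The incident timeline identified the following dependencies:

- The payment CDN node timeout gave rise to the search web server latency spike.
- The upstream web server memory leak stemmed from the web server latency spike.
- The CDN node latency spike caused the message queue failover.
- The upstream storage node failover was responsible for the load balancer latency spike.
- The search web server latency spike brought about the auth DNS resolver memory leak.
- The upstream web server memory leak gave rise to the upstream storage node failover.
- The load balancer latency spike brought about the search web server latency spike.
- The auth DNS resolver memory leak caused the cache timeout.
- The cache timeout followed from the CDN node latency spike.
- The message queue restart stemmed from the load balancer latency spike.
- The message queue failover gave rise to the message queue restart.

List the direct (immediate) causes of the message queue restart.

the load balancer latency spike, the message queue failover

Upstream contributors include the web server latency spike, the CDN node latency spike, the upstream web server memory leak, the upstream storage node failover, but only the load balancer latency spike, the message queue failover feed directly into the message queue restart.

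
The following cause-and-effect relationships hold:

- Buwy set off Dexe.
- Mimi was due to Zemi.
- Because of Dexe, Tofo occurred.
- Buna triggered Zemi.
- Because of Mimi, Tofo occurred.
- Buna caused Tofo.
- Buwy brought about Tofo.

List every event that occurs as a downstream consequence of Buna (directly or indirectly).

Direct effects: Zemi, Tofo.
2 steps out: Mimi.
Not reachable from it: Buwy, Dexe.

Mimi, Tofo, Zemi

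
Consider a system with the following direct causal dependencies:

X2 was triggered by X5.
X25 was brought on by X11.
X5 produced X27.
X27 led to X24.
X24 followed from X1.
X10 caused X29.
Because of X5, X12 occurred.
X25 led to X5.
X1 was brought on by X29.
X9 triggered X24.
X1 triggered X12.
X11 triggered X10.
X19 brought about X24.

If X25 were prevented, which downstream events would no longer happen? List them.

Downstream of X25: X5, X2, X27, X24, X12.
Of those, still caused via another path: X24, X12.
The remainder have no surviving cause.

X2, X27, X5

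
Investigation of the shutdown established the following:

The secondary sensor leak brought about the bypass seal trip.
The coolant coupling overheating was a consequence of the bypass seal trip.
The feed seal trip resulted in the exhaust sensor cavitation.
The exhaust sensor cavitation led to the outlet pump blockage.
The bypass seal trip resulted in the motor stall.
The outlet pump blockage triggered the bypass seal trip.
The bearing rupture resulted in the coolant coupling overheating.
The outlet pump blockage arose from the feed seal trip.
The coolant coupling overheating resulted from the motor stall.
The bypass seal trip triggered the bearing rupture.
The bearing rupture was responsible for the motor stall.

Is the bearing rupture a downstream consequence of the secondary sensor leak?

Yes

There is a causal chain: the secondary sensor leak → the bypass seal trip → the bearing rupture.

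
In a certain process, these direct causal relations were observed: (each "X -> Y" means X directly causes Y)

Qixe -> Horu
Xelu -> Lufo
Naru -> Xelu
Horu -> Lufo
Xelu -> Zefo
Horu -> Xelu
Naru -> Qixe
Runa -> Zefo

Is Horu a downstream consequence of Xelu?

Xelu leads to Zefo, Lufo; Horu is not among them.

No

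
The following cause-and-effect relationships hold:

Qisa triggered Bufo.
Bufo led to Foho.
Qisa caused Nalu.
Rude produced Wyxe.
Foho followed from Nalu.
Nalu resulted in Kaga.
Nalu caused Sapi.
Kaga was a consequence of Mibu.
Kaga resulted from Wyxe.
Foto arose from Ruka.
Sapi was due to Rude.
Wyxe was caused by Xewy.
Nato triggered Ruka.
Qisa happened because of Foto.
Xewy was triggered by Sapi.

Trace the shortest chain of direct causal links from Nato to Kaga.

Nato → Ruka
Ruka → Foto
Foto → Qisa
Qisa → Nalu
Nalu → Kaga
Length: 5 steps.

Nato → Ruka → Foto → Qisa → Nalu → Kaga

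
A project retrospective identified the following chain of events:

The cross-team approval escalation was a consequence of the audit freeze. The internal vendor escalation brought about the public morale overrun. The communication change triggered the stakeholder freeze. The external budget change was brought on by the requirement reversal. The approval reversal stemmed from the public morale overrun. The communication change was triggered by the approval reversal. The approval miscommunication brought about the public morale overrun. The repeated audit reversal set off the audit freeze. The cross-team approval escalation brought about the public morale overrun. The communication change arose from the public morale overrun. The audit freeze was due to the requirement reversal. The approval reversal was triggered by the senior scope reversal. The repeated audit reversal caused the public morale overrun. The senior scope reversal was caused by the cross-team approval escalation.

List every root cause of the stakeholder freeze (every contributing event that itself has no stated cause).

the approval miscommunication, the internal vendor escalation, the repeated audit reversal, the requirement reversal

Tracing upstream from the stakeholder freeze: the stakeholder freeze ← the communication change ← the public morale overrun ← the repeated audit reversal.
A separate upstream branch: the stakeholder freeze ← the communication change ← the public morale overrun ← the approval miscommunication.
A separate upstream branch: the stakeholder freeze ← the communication change ← the public morale overrun ← the cross-team approval escalation ← the audit freeze ← the requirement reversal.
A separate upstream branch: the stakeholder freeze ← the communication change ← the public morale overrun ← the internal vendor escalation.
Each of those chain origins has no stated cause.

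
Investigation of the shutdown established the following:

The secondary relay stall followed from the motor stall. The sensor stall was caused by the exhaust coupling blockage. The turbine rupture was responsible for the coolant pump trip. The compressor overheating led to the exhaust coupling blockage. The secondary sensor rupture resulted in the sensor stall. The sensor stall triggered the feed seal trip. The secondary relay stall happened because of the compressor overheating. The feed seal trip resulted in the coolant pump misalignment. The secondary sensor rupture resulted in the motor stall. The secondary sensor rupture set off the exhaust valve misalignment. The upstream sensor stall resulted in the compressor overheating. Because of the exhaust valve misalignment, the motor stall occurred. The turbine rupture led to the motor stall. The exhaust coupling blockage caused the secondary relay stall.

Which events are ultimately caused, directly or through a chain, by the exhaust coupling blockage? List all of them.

Direct effects: the sensor stall, the secondary relay stall.
2 steps out: the feed seal trip.
3 steps out: the coolant pump misalignment.
Not reachable from it: the secondary sensor rupture, the exhaust valve misalignment, the upstream sensor stall, the compressor overheating, the turbine rupture, the coolant pump trip, the motor stall.

the coolant pump misalignment, the feed seal trip, the secondary relay stall, the sensor stall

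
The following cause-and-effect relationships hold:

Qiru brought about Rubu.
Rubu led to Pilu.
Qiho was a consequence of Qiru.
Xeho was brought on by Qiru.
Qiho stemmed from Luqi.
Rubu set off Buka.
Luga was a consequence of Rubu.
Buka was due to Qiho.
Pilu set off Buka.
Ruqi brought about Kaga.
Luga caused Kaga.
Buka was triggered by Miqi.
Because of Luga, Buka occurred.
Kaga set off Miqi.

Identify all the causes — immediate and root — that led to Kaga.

Luga, Qiru, Rubu, Ruqi

Immediate causes of Kaga: Ruqi, Luga.
Further upstream: Qiru, Rubu.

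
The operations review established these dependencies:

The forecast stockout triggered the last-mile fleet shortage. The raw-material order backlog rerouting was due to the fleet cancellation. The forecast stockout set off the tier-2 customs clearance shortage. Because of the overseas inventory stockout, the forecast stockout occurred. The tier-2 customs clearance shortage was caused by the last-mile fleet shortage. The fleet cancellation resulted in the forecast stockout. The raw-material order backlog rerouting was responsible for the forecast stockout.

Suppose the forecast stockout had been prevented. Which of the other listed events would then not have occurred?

Downstream of the forecast stockout: the last-mile fleet shortage, the tier-2 customs clearance shortage.

the last-mile fleet shortage, the tier-2 customs clearance shortage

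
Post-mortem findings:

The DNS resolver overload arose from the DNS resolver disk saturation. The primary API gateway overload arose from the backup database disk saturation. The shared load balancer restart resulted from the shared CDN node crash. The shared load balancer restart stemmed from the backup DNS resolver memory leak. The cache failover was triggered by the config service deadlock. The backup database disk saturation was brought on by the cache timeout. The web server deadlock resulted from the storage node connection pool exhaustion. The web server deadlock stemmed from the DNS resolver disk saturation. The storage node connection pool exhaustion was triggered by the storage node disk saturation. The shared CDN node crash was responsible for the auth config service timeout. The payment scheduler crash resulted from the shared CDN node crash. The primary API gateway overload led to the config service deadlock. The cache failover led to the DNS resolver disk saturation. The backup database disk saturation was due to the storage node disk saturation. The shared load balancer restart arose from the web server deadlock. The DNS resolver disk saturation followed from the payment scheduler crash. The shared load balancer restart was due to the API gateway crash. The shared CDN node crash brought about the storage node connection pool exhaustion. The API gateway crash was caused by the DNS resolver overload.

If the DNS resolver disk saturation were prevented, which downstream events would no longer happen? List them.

Downstream of the DNS resolver disk saturation: the DNS resolver overload, the API gateway crash, the web server deadlock, the shared load balancer restart.
Of those, still caused via another path: the web server deadlock, the shared load balancer restart.
The remainder have no surviving cause.

the API gateway crash, the DNS resolver overload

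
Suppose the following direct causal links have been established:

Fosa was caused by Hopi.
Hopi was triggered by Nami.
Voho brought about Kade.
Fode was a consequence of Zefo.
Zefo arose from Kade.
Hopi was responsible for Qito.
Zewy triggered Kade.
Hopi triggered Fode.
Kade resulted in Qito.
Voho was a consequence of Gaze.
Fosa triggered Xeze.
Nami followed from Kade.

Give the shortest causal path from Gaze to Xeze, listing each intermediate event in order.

Gaze → Voho
Voho → Kade
Kade → Nami
Nami → Hopi
Hopi → Fosa
Fosa → Xeze
Length: 6 steps.

Gaze → Voho → Kade → Nami → Hopi → Fosa → Xeze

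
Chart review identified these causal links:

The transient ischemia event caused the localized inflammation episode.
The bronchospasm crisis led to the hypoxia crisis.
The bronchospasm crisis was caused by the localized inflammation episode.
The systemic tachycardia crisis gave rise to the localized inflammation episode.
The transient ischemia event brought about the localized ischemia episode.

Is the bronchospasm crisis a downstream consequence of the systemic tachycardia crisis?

There is a causal chain: the systemic tachycardia crisis → the localized inflammation episode → the bronchospasm crisis.

Yes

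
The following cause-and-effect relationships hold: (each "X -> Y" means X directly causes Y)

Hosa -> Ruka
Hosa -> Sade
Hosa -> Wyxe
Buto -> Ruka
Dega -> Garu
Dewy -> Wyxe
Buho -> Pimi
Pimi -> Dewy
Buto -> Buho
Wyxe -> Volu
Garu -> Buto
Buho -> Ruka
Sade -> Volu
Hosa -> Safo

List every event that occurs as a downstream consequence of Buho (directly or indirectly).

Dewy, Pimi, Ruka, Volu, Wyxe

Direct effects: Pimi, Ruka.
2 steps out: Dewy.
3 steps out: Wyxe.
4 steps out: Volu.
Not reachable from it: Dega, Hosa, Sade, Garu, Buto, Safo.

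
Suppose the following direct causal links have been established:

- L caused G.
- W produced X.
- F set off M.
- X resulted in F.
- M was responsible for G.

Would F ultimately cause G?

Yes

There is a causal chain: F → M → G.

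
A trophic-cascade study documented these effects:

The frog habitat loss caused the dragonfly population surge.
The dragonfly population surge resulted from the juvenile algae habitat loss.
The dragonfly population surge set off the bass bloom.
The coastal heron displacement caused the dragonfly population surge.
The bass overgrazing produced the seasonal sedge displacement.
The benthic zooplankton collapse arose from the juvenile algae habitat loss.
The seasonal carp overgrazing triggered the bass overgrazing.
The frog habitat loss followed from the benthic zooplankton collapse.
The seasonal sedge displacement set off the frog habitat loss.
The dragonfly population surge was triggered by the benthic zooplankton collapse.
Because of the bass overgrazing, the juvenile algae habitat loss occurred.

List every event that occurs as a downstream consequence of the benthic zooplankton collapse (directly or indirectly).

the bass bloom, the dragonfly population surge, the frog habitat loss

Direct effects: the frog habitat loss, the dragonfly population surge.
2 steps out: the bass bloom.
Not reachable from it: the seasonal carp overgrazing, the bass overgrazing, the seasonal sedge displacement, the juvenile algae habitat loss, the coastal heron displacement.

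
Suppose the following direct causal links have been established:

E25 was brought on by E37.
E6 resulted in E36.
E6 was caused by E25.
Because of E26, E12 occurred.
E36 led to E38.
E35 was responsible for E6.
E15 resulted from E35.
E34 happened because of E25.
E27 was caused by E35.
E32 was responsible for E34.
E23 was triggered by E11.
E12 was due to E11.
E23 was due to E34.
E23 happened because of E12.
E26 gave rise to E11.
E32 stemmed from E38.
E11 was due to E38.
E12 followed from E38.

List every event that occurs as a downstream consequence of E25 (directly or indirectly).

Direct effects: E6, E34.
2 steps out: E36, E23.
3 steps out: E38.
4 steps out: E32, E11, E12.
Not reachable from it: E35, E27, E37, E15, E26.

E11, E12, E23, E32, E34, E36, E38, E6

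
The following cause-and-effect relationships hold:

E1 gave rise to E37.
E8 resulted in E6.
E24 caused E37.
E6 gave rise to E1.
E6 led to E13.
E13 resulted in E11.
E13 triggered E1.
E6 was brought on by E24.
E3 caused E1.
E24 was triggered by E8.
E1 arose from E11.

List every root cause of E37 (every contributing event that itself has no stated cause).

E3, E8

Tracing upstream from E37: E37 ← E24 ← E8.
A separate upstream branch: E37 ← E1 ← E3.
Each of those chain origins has no stated cause.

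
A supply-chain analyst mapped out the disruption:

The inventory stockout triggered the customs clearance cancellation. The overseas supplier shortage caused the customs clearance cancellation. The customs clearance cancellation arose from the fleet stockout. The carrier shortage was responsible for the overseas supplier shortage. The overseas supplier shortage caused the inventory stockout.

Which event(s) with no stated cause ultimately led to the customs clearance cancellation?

Tracing upstream from the customs clearance cancellation: the customs clearance cancellation ← the fleet stockout.
A separate upstream branch: the customs clearance cancellation ← the overseas supplier shortage ← the carrier shortage.
Each of those chain origins has no stated cause.

the carrier shortage, the fleet stockout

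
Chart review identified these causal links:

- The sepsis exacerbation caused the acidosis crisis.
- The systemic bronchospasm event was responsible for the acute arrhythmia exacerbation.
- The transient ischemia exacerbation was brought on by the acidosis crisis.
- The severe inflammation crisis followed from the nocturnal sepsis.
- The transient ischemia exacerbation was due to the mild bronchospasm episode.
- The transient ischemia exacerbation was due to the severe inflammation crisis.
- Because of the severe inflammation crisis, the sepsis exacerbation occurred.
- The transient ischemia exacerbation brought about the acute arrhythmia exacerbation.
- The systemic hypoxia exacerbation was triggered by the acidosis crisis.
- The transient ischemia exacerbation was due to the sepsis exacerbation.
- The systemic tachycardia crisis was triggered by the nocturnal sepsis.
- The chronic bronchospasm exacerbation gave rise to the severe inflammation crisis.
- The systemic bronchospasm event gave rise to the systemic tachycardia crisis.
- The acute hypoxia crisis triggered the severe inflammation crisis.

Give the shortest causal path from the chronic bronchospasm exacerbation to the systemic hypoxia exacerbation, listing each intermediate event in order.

the chronic bronchospasm exacerbation → the severe inflammation crisis
the severe inflammation crisis → the sepsis exacerbation
the sepsis exacerbation → the acidosis crisis
the acidosis crisis → the systemic hypoxia exacerbation
Length: 4 steps.

the chronic bronchospasm exacerbation → the severe inflammation crisis → the sepsis exacerbation → the acidosis crisis → the systemic hypoxia exacerbation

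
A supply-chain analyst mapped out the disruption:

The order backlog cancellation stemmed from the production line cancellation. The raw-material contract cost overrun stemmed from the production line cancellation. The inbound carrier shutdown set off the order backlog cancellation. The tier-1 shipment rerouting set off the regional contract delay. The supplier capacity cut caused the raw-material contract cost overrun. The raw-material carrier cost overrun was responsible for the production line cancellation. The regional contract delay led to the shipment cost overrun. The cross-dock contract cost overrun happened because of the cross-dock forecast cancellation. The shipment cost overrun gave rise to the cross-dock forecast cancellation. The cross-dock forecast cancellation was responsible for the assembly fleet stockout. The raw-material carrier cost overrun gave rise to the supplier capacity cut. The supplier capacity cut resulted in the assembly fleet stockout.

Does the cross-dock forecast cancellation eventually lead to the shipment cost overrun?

No

The cross-dock forecast cancellation leads to the cross-dock contract cost overrun, the assembly fleet stockout; the shipment cost overrun is not among them.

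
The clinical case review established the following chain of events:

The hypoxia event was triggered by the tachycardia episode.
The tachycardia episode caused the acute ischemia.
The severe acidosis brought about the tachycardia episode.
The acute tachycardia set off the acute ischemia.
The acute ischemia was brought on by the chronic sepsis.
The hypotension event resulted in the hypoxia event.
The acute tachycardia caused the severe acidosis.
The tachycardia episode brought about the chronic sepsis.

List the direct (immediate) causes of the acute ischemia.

Upstream contributors include the severe acidosis, but only the acute tachycardia, the chronic sepsis, the tachycardia episode feed directly into the acute ischemia.

the acute tachycardia, the chronic sepsis, the tachycardia episode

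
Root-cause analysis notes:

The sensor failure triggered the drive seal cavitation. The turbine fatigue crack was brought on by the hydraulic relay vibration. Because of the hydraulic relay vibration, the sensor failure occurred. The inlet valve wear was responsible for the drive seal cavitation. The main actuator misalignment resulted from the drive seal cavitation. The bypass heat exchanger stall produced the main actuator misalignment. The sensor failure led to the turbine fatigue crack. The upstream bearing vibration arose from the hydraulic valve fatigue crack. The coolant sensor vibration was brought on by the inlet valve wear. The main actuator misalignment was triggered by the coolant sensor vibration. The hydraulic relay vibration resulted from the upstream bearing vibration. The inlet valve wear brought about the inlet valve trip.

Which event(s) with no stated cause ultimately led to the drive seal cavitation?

Tracing upstream from the drive seal cavitation: the drive seal cavitation ← the sensor failure ← the hydraulic relay vibration ← the upstream bearing vibration ← the hydraulic valve fatigue crack.
A separate upstream branch: the drive seal cavitation ← the inlet valve wear.
Each of those chain origins has no stated cause.

the hydraulic valve fatigue crack, the inlet valve wear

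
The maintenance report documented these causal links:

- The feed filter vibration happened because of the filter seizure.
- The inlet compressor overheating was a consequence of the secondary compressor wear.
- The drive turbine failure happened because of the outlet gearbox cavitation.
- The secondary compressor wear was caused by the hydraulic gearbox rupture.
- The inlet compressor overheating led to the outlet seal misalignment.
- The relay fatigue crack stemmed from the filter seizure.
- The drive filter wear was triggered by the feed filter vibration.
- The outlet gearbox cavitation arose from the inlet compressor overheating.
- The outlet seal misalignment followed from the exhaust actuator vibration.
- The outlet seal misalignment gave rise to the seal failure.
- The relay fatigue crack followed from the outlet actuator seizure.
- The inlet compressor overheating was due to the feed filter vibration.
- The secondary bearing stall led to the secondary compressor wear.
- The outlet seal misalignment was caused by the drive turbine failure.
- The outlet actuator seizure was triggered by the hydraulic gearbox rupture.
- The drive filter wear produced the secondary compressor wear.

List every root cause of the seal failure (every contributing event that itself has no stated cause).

the exhaust actuator vibration, the filter seizure, the hydraulic gearbox rupture, the secondary bearing stall

Tracing upstream from the seal failure: the seal failure ← the outlet seal misalignment ← the inlet compressor overheating ← the secondary compressor wear ← the secondary bearing stall.
A separate upstream branch: the seal failure ← the outlet seal misalignment ← the inlet compressor overheating ← the secondary compressor wear ← the hydraulic gearbox rupture.
A separate upstream branch: the seal failure ← the outlet seal misalignment ← the inlet compressor overheating ← the feed filter vibration ← the filter seizure.
A separate upstream branch: the seal failure ← the outlet seal misalignment ← the exhaust actuator vibration.
Each of those chain origins has no stated cause.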